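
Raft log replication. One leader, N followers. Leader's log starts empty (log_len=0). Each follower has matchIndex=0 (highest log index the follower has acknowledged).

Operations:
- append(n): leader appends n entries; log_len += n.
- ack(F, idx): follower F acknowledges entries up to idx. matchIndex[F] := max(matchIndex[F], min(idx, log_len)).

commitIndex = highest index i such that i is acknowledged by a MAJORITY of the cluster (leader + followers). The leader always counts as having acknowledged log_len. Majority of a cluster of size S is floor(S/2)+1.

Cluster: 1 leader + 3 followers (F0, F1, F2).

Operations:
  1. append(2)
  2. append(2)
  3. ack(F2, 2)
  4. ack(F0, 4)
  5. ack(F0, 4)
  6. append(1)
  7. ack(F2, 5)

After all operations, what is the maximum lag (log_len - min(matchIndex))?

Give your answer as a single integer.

Answer: 5

Derivation:
Op 1: append 2 -> log_len=2
Op 2: append 2 -> log_len=4
Op 3: F2 acks idx 2 -> match: F0=0 F1=0 F2=2; commitIndex=0
Op 4: F0 acks idx 4 -> match: F0=4 F1=0 F2=2; commitIndex=2
Op 5: F0 acks idx 4 -> match: F0=4 F1=0 F2=2; commitIndex=2
Op 6: append 1 -> log_len=5
Op 7: F2 acks idx 5 -> match: F0=4 F1=0 F2=5; commitIndex=4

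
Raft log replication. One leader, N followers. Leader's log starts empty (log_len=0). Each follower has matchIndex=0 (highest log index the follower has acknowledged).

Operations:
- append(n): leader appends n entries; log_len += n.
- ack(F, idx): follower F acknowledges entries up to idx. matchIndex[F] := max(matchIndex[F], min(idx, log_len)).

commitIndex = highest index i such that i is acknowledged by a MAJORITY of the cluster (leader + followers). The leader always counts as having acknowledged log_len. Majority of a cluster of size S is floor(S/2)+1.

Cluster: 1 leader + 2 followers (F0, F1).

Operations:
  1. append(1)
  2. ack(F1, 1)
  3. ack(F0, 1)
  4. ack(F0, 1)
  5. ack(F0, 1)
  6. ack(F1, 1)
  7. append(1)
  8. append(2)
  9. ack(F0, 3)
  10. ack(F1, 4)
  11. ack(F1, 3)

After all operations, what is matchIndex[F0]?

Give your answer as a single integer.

Answer: 3

Derivation:
Op 1: append 1 -> log_len=1
Op 2: F1 acks idx 1 -> match: F0=0 F1=1; commitIndex=1
Op 3: F0 acks idx 1 -> match: F0=1 F1=1; commitIndex=1
Op 4: F0 acks idx 1 -> match: F0=1 F1=1; commitIndex=1
Op 5: F0 acks idx 1 -> match: F0=1 F1=1; commitIndex=1
Op 6: F1 acks idx 1 -> match: F0=1 F1=1; commitIndex=1
Op 7: append 1 -> log_len=2
Op 8: append 2 -> log_len=4
Op 9: F0 acks idx 3 -> match: F0=3 F1=1; commitIndex=3
Op 10: F1 acks idx 4 -> match: F0=3 F1=4; commitIndex=4
Op 11: F1 acks idx 3 -> match: F0=3 F1=4; commitIndex=4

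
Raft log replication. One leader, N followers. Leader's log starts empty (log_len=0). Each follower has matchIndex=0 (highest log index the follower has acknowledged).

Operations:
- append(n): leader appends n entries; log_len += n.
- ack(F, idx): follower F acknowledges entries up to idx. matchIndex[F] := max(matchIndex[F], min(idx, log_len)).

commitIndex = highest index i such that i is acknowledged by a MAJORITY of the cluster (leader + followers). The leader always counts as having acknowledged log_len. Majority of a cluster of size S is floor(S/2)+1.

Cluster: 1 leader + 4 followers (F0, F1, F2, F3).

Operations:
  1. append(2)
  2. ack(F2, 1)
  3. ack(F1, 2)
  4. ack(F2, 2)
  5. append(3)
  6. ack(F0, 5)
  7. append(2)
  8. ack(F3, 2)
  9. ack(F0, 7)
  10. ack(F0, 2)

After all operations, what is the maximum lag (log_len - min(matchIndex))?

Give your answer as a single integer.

Op 1: append 2 -> log_len=2
Op 2: F2 acks idx 1 -> match: F0=0 F1=0 F2=1 F3=0; commitIndex=0
Op 3: F1 acks idx 2 -> match: F0=0 F1=2 F2=1 F3=0; commitIndex=1
Op 4: F2 acks idx 2 -> match: F0=0 F1=2 F2=2 F3=0; commitIndex=2
Op 5: append 3 -> log_len=5
Op 6: F0 acks idx 5 -> match: F0=5 F1=2 F2=2 F3=0; commitIndex=2
Op 7: append 2 -> log_len=7
Op 8: F3 acks idx 2 -> match: F0=5 F1=2 F2=2 F3=2; commitIndex=2
Op 9: F0 acks idx 7 -> match: F0=7 F1=2 F2=2 F3=2; commitIndex=2
Op 10: F0 acks idx 2 -> match: F0=7 F1=2 F2=2 F3=2; commitIndex=2

Answer: 5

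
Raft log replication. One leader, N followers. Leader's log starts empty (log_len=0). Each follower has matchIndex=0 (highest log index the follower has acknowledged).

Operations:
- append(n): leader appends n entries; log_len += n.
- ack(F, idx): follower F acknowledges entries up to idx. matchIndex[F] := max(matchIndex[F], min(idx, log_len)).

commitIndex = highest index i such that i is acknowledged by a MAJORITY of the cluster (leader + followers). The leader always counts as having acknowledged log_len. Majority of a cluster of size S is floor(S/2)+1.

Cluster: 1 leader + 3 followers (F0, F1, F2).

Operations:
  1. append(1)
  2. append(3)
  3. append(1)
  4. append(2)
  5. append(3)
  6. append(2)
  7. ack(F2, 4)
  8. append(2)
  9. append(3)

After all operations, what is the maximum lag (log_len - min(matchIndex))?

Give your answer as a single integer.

Op 1: append 1 -> log_len=1
Op 2: append 3 -> log_len=4
Op 3: append 1 -> log_len=5
Op 4: append 2 -> log_len=7
Op 5: append 3 -> log_len=10
Op 6: append 2 -> log_len=12
Op 7: F2 acks idx 4 -> match: F0=0 F1=0 F2=4; commitIndex=0
Op 8: append 2 -> log_len=14
Op 9: append 3 -> log_len=17

Answer: 17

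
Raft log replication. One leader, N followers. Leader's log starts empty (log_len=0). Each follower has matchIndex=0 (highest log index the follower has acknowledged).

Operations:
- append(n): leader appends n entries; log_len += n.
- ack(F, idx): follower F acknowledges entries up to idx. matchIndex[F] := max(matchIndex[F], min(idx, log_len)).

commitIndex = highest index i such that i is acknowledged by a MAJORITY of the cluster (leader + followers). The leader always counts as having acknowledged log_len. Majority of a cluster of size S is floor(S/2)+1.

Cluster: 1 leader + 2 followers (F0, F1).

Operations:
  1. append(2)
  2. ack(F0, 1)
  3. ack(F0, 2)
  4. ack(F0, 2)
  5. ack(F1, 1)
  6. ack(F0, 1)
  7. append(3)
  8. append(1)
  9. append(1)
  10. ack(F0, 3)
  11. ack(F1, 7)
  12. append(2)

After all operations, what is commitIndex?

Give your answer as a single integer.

Answer: 7

Derivation:
Op 1: append 2 -> log_len=2
Op 2: F0 acks idx 1 -> match: F0=1 F1=0; commitIndex=1
Op 3: F0 acks idx 2 -> match: F0=2 F1=0; commitIndex=2
Op 4: F0 acks idx 2 -> match: F0=2 F1=0; commitIndex=2
Op 5: F1 acks idx 1 -> match: F0=2 F1=1; commitIndex=2
Op 6: F0 acks idx 1 -> match: F0=2 F1=1; commitIndex=2
Op 7: append 3 -> log_len=5
Op 8: append 1 -> log_len=6
Op 9: append 1 -> log_len=7
Op 10: F0 acks idx 3 -> match: F0=3 F1=1; commitIndex=3
Op 11: F1 acks idx 7 -> match: F0=3 F1=7; commitIndex=7
Op 12: append 2 -> log_len=9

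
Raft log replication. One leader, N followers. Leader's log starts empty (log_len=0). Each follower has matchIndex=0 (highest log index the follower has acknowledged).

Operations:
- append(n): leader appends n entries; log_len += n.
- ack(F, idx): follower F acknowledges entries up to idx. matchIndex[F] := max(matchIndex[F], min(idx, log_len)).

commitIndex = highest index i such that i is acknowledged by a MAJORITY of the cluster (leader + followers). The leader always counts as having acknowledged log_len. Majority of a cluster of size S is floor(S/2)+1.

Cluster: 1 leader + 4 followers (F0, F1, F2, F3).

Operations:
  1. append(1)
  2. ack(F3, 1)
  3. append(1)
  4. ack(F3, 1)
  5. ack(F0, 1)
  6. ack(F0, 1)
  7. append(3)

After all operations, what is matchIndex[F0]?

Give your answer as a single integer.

Op 1: append 1 -> log_len=1
Op 2: F3 acks idx 1 -> match: F0=0 F1=0 F2=0 F3=1; commitIndex=0
Op 3: append 1 -> log_len=2
Op 4: F3 acks idx 1 -> match: F0=0 F1=0 F2=0 F3=1; commitIndex=0
Op 5: F0 acks idx 1 -> match: F0=1 F1=0 F2=0 F3=1; commitIndex=1
Op 6: F0 acks idx 1 -> match: F0=1 F1=0 F2=0 F3=1; commitIndex=1
Op 7: append 3 -> log_len=5

Answer: 1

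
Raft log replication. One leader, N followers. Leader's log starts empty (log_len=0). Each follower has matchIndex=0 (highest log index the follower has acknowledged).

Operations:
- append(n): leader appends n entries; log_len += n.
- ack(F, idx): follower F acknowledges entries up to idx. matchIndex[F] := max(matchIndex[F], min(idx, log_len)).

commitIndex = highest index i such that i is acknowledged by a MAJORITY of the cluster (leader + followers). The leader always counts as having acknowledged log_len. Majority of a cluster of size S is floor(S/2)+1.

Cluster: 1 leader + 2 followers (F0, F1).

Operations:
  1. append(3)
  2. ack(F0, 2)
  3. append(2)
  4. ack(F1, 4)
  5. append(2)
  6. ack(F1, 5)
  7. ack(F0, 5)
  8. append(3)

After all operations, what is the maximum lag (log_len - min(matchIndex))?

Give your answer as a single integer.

Op 1: append 3 -> log_len=3
Op 2: F0 acks idx 2 -> match: F0=2 F1=0; commitIndex=2
Op 3: append 2 -> log_len=5
Op 4: F1 acks idx 4 -> match: F0=2 F1=4; commitIndex=4
Op 5: append 2 -> log_len=7
Op 6: F1 acks idx 5 -> match: F0=2 F1=5; commitIndex=5
Op 7: F0 acks idx 5 -> match: F0=5 F1=5; commitIndex=5
Op 8: append 3 -> log_len=10

Answer: 5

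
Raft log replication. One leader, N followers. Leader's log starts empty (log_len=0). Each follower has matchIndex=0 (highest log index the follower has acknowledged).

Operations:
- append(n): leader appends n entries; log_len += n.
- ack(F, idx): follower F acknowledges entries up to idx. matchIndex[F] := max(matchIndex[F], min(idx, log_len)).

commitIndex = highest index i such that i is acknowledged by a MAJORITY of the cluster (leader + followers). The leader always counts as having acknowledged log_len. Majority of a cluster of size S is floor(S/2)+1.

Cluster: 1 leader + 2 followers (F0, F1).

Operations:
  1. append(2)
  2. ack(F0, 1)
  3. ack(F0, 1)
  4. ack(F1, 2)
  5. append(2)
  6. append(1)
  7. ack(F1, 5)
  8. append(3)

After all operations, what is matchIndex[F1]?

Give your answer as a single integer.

Answer: 5

Derivation:
Op 1: append 2 -> log_len=2
Op 2: F0 acks idx 1 -> match: F0=1 F1=0; commitIndex=1
Op 3: F0 acks idx 1 -> match: F0=1 F1=0; commitIndex=1
Op 4: F1 acks idx 2 -> match: F0=1 F1=2; commitIndex=2
Op 5: append 2 -> log_len=4
Op 6: append 1 -> log_len=5
Op 7: F1 acks idx 5 -> match: F0=1 F1=5; commitIndex=5
Op 8: append 3 -> log_len=8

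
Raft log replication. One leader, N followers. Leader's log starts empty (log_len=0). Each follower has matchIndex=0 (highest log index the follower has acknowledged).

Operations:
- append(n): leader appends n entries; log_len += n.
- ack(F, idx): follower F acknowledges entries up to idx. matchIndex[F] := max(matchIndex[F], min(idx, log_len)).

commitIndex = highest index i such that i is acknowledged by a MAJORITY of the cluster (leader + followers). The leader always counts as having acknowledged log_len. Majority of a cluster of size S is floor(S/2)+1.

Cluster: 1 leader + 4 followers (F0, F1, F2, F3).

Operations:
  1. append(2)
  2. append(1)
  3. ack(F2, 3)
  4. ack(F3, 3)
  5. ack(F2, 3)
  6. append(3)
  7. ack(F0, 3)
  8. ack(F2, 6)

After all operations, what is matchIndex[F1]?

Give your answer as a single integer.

Answer: 0

Derivation:
Op 1: append 2 -> log_len=2
Op 2: append 1 -> log_len=3
Op 3: F2 acks idx 3 -> match: F0=0 F1=0 F2=3 F3=0; commitIndex=0
Op 4: F3 acks idx 3 -> match: F0=0 F1=0 F2=3 F3=3; commitIndex=3
Op 5: F2 acks idx 3 -> match: F0=0 F1=0 F2=3 F3=3; commitIndex=3
Op 6: append 3 -> log_len=6
Op 7: F0 acks idx 3 -> match: F0=3 F1=0 F2=3 F3=3; commitIndex=3
Op 8: F2 acks idx 6 -> match: F0=3 F1=0 F2=6 F3=3; commitIndex=3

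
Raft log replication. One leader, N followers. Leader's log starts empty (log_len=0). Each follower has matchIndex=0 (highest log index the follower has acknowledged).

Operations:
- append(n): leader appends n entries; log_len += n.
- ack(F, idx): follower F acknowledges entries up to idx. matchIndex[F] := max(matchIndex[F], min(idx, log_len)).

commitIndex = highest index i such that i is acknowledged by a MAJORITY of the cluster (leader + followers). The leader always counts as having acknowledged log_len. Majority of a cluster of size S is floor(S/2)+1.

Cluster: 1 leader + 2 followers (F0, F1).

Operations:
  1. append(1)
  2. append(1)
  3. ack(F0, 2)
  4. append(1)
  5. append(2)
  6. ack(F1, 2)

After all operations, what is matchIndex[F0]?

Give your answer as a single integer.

Answer: 2

Derivation:
Op 1: append 1 -> log_len=1
Op 2: append 1 -> log_len=2
Op 3: F0 acks idx 2 -> match: F0=2 F1=0; commitIndex=2
Op 4: append 1 -> log_len=3
Op 5: append 2 -> log_len=5
Op 6: F1 acks idx 2 -> match: F0=2 F1=2; commitIndex=2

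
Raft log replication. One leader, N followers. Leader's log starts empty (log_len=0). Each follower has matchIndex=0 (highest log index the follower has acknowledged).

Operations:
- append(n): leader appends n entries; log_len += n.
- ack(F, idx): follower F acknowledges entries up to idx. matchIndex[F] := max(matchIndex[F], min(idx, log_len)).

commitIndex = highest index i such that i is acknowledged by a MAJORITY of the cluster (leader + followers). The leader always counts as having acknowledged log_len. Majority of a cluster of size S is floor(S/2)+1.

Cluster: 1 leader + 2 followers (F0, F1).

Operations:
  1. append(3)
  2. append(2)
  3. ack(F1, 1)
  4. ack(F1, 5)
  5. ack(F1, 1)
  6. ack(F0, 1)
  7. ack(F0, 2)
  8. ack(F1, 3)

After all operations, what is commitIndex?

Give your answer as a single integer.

Op 1: append 3 -> log_len=3
Op 2: append 2 -> log_len=5
Op 3: F1 acks idx 1 -> match: F0=0 F1=1; commitIndex=1
Op 4: F1 acks idx 5 -> match: F0=0 F1=5; commitIndex=5
Op 5: F1 acks idx 1 -> match: F0=0 F1=5; commitIndex=5
Op 6: F0 acks idx 1 -> match: F0=1 F1=5; commitIndex=5
Op 7: F0 acks idx 2 -> match: F0=2 F1=5; commitIndex=5
Op 8: F1 acks idx 3 -> match: F0=2 F1=5; commitIndex=5

Answer: 5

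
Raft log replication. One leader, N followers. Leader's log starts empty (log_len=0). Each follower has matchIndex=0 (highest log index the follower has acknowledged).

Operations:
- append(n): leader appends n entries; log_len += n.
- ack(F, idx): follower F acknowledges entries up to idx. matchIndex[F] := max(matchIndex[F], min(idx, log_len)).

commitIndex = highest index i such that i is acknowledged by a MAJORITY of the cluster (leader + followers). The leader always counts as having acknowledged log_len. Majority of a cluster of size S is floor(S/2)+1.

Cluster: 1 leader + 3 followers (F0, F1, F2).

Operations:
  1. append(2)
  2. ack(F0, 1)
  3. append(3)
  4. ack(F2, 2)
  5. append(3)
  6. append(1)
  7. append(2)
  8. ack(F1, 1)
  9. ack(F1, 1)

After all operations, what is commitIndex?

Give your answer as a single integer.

Answer: 1

Derivation:
Op 1: append 2 -> log_len=2
Op 2: F0 acks idx 1 -> match: F0=1 F1=0 F2=0; commitIndex=0
Op 3: append 3 -> log_len=5
Op 4: F2 acks idx 2 -> match: F0=1 F1=0 F2=2; commitIndex=1
Op 5: append 3 -> log_len=8
Op 6: append 1 -> log_len=9
Op 7: append 2 -> log_len=11
Op 8: F1 acks idx 1 -> match: F0=1 F1=1 F2=2; commitIndex=1
Op 9: F1 acks idx 1 -> match: F0=1 F1=1 F2=2; commitIndex=1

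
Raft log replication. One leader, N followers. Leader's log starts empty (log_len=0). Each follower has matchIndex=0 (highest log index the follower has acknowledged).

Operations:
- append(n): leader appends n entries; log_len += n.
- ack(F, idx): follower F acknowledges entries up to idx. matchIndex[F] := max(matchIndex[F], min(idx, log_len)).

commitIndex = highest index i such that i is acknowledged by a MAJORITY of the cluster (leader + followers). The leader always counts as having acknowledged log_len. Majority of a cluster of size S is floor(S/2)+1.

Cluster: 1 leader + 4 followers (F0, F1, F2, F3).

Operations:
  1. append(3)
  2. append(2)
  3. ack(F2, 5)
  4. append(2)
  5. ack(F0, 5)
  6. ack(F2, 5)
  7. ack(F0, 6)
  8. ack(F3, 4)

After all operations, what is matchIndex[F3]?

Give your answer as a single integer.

Op 1: append 3 -> log_len=3
Op 2: append 2 -> log_len=5
Op 3: F2 acks idx 5 -> match: F0=0 F1=0 F2=5 F3=0; commitIndex=0
Op 4: append 2 -> log_len=7
Op 5: F0 acks idx 5 -> match: F0=5 F1=0 F2=5 F3=0; commitIndex=5
Op 6: F2 acks idx 5 -> match: F0=5 F1=0 F2=5 F3=0; commitIndex=5
Op 7: F0 acks idx 6 -> match: F0=6 F1=0 F2=5 F3=0; commitIndex=5
Op 8: F3 acks idx 4 -> match: F0=6 F1=0 F2=5 F3=4; commitIndex=5

Answer: 4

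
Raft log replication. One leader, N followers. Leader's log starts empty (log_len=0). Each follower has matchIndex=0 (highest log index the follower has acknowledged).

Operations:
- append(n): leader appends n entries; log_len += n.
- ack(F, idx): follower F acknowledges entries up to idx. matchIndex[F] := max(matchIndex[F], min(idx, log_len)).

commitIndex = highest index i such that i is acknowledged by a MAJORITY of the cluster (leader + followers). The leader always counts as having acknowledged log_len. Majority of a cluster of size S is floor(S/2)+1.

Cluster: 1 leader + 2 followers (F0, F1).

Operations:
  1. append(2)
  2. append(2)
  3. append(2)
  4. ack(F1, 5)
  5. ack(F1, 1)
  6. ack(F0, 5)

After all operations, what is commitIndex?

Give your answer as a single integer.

Answer: 5

Derivation:
Op 1: append 2 -> log_len=2
Op 2: append 2 -> log_len=4
Op 3: append 2 -> log_len=6
Op 4: F1 acks idx 5 -> match: F0=0 F1=5; commitIndex=5
Op 5: F1 acks idx 1 -> match: F0=0 F1=5; commitIndex=5
Op 6: F0 acks idx 5 -> match: F0=5 F1=5; commitIndex=5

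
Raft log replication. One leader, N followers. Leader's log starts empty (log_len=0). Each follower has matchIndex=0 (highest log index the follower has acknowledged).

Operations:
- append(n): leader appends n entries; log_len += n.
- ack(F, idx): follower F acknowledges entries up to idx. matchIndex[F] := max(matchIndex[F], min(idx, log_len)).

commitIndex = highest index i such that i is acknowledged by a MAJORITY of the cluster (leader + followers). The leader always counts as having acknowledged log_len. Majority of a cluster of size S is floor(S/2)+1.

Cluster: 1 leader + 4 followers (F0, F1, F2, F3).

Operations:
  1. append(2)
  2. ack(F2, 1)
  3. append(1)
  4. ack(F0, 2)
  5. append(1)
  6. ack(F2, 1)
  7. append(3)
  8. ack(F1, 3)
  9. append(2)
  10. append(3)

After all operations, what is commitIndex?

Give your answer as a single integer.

Op 1: append 2 -> log_len=2
Op 2: F2 acks idx 1 -> match: F0=0 F1=0 F2=1 F3=0; commitIndex=0
Op 3: append 1 -> log_len=3
Op 4: F0 acks idx 2 -> match: F0=2 F1=0 F2=1 F3=0; commitIndex=1
Op 5: append 1 -> log_len=4
Op 6: F2 acks idx 1 -> match: F0=2 F1=0 F2=1 F3=0; commitIndex=1
Op 7: append 3 -> log_len=7
Op 8: F1 acks idx 3 -> match: F0=2 F1=3 F2=1 F3=0; commitIndex=2
Op 9: append 2 -> log_len=9
Op 10: append 3 -> log_len=12

Answer: 2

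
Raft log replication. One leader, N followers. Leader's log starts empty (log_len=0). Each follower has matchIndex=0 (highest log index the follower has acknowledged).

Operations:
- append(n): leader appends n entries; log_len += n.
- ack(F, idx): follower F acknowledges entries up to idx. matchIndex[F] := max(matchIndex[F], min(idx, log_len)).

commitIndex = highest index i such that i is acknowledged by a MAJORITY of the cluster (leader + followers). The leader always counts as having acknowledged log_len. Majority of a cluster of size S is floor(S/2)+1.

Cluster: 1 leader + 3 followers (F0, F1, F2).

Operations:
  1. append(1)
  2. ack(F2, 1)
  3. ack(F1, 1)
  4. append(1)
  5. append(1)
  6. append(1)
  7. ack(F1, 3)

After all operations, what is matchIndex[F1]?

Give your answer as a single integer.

Answer: 3

Derivation:
Op 1: append 1 -> log_len=1
Op 2: F2 acks idx 1 -> match: F0=0 F1=0 F2=1; commitIndex=0
Op 3: F1 acks idx 1 -> match: F0=0 F1=1 F2=1; commitIndex=1
Op 4: append 1 -> log_len=2
Op 5: append 1 -> log_len=3
Op 6: append 1 -> log_len=4
Op 7: F1 acks idx 3 -> match: F0=0 F1=3 F2=1; commitIndex=1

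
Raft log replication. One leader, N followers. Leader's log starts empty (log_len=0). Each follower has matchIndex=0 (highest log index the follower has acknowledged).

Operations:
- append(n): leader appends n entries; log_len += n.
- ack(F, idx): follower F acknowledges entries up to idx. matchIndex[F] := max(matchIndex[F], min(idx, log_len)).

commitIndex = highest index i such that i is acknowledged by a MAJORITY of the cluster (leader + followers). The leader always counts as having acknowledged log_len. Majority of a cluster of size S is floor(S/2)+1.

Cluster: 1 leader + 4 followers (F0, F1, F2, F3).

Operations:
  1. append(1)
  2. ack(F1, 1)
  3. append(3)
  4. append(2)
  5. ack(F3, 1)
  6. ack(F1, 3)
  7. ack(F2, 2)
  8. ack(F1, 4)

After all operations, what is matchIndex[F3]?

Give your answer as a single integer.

Answer: 1

Derivation:
Op 1: append 1 -> log_len=1
Op 2: F1 acks idx 1 -> match: F0=0 F1=1 F2=0 F3=0; commitIndex=0
Op 3: append 3 -> log_len=4
Op 4: append 2 -> log_len=6
Op 5: F3 acks idx 1 -> match: F0=0 F1=1 F2=0 F3=1; commitIndex=1
Op 6: F1 acks idx 3 -> match: F0=0 F1=3 F2=0 F3=1; commitIndex=1
Op 7: F2 acks idx 2 -> match: F0=0 F1=3 F2=2 F3=1; commitIndex=2
Op 8: F1 acks idx 4 -> match: F0=0 F1=4 F2=2 F3=1; commitIndex=2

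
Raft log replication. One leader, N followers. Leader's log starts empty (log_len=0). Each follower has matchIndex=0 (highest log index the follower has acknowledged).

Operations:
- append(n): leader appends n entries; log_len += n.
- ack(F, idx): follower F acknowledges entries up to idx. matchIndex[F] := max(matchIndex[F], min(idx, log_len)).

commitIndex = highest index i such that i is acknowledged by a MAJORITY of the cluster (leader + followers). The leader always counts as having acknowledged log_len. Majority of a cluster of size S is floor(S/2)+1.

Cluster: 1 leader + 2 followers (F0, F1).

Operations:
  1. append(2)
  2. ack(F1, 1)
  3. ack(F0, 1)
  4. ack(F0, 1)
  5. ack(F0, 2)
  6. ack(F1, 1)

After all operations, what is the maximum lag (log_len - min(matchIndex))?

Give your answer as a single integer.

Op 1: append 2 -> log_len=2
Op 2: F1 acks idx 1 -> match: F0=0 F1=1; commitIndex=1
Op 3: F0 acks idx 1 -> match: F0=1 F1=1; commitIndex=1
Op 4: F0 acks idx 1 -> match: F0=1 F1=1; commitIndex=1
Op 5: F0 acks idx 2 -> match: F0=2 F1=1; commitIndex=2
Op 6: F1 acks idx 1 -> match: F0=2 F1=1; commitIndex=2

Answer: 1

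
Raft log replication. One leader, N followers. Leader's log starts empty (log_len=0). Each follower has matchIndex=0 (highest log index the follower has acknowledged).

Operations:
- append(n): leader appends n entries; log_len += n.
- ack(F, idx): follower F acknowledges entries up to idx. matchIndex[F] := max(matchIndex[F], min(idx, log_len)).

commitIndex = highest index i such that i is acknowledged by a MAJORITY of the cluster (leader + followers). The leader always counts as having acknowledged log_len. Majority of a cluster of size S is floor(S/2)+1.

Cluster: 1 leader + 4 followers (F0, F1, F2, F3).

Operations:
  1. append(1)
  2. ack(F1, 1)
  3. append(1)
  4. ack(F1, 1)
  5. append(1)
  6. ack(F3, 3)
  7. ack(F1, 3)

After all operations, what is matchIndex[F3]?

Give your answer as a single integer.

Op 1: append 1 -> log_len=1
Op 2: F1 acks idx 1 -> match: F0=0 F1=1 F2=0 F3=0; commitIndex=0
Op 3: append 1 -> log_len=2
Op 4: F1 acks idx 1 -> match: F0=0 F1=1 F2=0 F3=0; commitIndex=0
Op 5: append 1 -> log_len=3
Op 6: F3 acks idx 3 -> match: F0=0 F1=1 F2=0 F3=3; commitIndex=1
Op 7: F1 acks idx 3 -> match: F0=0 F1=3 F2=0 F3=3; commitIndex=3

Answer: 3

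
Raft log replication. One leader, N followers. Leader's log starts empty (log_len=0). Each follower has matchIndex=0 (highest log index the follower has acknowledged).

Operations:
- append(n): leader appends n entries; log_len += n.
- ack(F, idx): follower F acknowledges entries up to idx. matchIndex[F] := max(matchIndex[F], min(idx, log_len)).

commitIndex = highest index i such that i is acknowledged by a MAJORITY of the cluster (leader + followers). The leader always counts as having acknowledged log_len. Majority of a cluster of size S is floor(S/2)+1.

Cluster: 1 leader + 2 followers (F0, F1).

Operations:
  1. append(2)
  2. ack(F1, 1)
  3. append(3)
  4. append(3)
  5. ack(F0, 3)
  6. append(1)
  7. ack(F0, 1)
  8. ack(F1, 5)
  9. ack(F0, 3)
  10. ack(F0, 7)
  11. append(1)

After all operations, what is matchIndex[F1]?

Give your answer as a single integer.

Op 1: append 2 -> log_len=2
Op 2: F1 acks idx 1 -> match: F0=0 F1=1; commitIndex=1
Op 3: append 3 -> log_len=5
Op 4: append 3 -> log_len=8
Op 5: F0 acks idx 3 -> match: F0=3 F1=1; commitIndex=3
Op 6: append 1 -> log_len=9
Op 7: F0 acks idx 1 -> match: F0=3 F1=1; commitIndex=3
Op 8: F1 acks idx 5 -> match: F0=3 F1=5; commitIndex=5
Op 9: F0 acks idx 3 -> match: F0=3 F1=5; commitIndex=5
Op 10: F0 acks idx 7 -> match: F0=7 F1=5; commitIndex=7
Op 11: append 1 -> log_len=10

Answer: 5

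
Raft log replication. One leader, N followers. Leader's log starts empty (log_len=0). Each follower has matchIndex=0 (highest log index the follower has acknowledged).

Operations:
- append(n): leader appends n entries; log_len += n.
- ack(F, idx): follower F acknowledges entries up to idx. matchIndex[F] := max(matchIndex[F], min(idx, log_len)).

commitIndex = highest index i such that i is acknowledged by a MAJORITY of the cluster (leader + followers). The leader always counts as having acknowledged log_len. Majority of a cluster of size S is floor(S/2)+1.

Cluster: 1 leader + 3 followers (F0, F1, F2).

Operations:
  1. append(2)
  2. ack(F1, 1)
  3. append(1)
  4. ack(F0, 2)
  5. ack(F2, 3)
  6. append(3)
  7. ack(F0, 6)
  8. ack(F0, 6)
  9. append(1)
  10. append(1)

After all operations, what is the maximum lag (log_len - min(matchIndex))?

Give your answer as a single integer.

Answer: 7

Derivation:
Op 1: append 2 -> log_len=2
Op 2: F1 acks idx 1 -> match: F0=0 F1=1 F2=0; commitIndex=0
Op 3: append 1 -> log_len=3
Op 4: F0 acks idx 2 -> match: F0=2 F1=1 F2=0; commitIndex=1
Op 5: F2 acks idx 3 -> match: F0=2 F1=1 F2=3; commitIndex=2
Op 6: append 3 -> log_len=6
Op 7: F0 acks idx 6 -> match: F0=6 F1=1 F2=3; commitIndex=3
Op 8: F0 acks idx 6 -> match: F0=6 F1=1 F2=3; commitIndex=3
Op 9: append 1 -> log_len=7
Op 10: append 1 -> log_len=8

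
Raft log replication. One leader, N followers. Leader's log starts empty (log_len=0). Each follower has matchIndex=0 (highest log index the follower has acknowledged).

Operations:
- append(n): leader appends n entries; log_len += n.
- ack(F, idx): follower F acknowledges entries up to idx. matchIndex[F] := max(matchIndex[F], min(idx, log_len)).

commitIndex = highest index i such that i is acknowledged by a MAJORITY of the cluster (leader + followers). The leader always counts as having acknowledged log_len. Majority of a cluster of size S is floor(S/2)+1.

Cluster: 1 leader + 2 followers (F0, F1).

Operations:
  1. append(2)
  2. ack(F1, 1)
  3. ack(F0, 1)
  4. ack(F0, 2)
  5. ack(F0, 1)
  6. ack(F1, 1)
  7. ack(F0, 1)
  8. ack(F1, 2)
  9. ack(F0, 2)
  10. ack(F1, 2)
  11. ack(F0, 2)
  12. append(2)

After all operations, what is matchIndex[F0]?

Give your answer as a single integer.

Op 1: append 2 -> log_len=2
Op 2: F1 acks idx 1 -> match: F0=0 F1=1; commitIndex=1
Op 3: F0 acks idx 1 -> match: F0=1 F1=1; commitIndex=1
Op 4: F0 acks idx 2 -> match: F0=2 F1=1; commitIndex=2
Op 5: F0 acks idx 1 -> match: F0=2 F1=1; commitIndex=2
Op 6: F1 acks idx 1 -> match: F0=2 F1=1; commitIndex=2
Op 7: F0 acks idx 1 -> match: F0=2 F1=1; commitIndex=2
Op 8: F1 acks idx 2 -> match: F0=2 F1=2; commitIndex=2
Op 9: F0 acks idx 2 -> match: F0=2 F1=2; commitIndex=2
Op 10: F1 acks idx 2 -> match: F0=2 F1=2; commitIndex=2
Op 11: F0 acks idx 2 -> match: F0=2 F1=2; commitIndex=2
Op 12: append 2 -> log_len=4

Answer: 2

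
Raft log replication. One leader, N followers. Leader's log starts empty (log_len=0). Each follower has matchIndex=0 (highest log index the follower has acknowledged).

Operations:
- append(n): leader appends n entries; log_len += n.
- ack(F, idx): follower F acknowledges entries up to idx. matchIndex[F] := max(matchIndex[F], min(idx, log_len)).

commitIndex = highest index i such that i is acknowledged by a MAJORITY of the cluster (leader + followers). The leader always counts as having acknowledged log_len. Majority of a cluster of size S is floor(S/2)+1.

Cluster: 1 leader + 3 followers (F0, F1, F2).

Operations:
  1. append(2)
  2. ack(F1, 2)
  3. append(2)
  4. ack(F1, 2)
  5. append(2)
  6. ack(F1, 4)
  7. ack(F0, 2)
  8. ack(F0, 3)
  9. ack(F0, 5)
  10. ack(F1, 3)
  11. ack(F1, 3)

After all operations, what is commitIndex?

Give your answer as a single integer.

Op 1: append 2 -> log_len=2
Op 2: F1 acks idx 2 -> match: F0=0 F1=2 F2=0; commitIndex=0
Op 3: append 2 -> log_len=4
Op 4: F1 acks idx 2 -> match: F0=0 F1=2 F2=0; commitIndex=0
Op 5: append 2 -> log_len=6
Op 6: F1 acks idx 4 -> match: F0=0 F1=4 F2=0; commitIndex=0
Op 7: F0 acks idx 2 -> match: F0=2 F1=4 F2=0; commitIndex=2
Op 8: F0 acks idx 3 -> match: F0=3 F1=4 F2=0; commitIndex=3
Op 9: F0 acks idx 5 -> match: F0=5 F1=4 F2=0; commitIndex=4
Op 10: F1 acks idx 3 -> match: F0=5 F1=4 F2=0; commitIndex=4
Op 11: F1 acks idx 3 -> match: F0=5 F1=4 F2=0; commitIndex=4

Answer: 4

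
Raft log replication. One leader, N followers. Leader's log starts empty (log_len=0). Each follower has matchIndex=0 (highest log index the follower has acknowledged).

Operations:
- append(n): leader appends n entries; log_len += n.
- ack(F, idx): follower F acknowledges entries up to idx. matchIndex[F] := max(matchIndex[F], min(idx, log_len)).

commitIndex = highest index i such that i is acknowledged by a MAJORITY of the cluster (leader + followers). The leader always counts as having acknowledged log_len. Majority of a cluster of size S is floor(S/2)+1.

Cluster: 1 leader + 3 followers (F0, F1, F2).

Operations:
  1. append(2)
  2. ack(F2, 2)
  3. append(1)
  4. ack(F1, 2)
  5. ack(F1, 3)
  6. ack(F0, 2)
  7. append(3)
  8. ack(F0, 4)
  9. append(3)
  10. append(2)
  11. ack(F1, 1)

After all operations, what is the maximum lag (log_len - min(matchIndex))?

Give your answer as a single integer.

Op 1: append 2 -> log_len=2
Op 2: F2 acks idx 2 -> match: F0=0 F1=0 F2=2; commitIndex=0
Op 3: append 1 -> log_len=3
Op 4: F1 acks idx 2 -> match: F0=0 F1=2 F2=2; commitIndex=2
Op 5: F1 acks idx 3 -> match: F0=0 F1=3 F2=2; commitIndex=2
Op 6: F0 acks idx 2 -> match: F0=2 F1=3 F2=2; commitIndex=2
Op 7: append 3 -> log_len=6
Op 8: F0 acks idx 4 -> match: F0=4 F1=3 F2=2; commitIndex=3
Op 9: append 3 -> log_len=9
Op 10: append 2 -> log_len=11
Op 11: F1 acks idx 1 -> match: F0=4 F1=3 F2=2; commitIndex=3

Answer: 9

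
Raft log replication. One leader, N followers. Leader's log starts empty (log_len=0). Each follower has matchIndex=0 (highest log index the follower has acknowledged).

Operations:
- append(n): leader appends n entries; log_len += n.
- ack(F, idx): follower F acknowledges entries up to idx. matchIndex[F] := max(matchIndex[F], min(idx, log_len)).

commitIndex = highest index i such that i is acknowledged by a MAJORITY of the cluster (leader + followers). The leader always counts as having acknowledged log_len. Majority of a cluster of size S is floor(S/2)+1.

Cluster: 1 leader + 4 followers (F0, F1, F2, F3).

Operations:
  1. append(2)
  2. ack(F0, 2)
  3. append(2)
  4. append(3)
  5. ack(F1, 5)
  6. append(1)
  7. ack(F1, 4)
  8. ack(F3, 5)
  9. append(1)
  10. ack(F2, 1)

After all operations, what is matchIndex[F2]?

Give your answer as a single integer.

Answer: 1

Derivation:
Op 1: append 2 -> log_len=2
Op 2: F0 acks idx 2 -> match: F0=2 F1=0 F2=0 F3=0; commitIndex=0
Op 3: append 2 -> log_len=4
Op 4: append 3 -> log_len=7
Op 5: F1 acks idx 5 -> match: F0=2 F1=5 F2=0 F3=0; commitIndex=2
Op 6: append 1 -> log_len=8
Op 7: F1 acks idx 4 -> match: F0=2 F1=5 F2=0 F3=0; commitIndex=2
Op 8: F3 acks idx 5 -> match: F0=2 F1=5 F2=0 F3=5; commitIndex=5
Op 9: append 1 -> log_len=9
Op 10: F2 acks idx 1 -> match: F0=2 F1=5 F2=1 F3=5; commitIndex=5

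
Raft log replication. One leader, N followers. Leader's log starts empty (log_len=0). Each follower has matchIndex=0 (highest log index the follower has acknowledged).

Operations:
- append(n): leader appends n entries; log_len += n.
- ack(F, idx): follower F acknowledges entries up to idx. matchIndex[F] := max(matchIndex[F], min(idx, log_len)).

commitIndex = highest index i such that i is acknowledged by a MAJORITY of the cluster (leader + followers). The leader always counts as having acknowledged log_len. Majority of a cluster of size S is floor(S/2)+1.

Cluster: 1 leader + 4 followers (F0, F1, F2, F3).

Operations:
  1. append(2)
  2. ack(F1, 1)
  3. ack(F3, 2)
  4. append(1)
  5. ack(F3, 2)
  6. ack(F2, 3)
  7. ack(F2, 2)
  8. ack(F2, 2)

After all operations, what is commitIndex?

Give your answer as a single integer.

Answer: 2

Derivation:
Op 1: append 2 -> log_len=2
Op 2: F1 acks idx 1 -> match: F0=0 F1=1 F2=0 F3=0; commitIndex=0
Op 3: F3 acks idx 2 -> match: F0=0 F1=1 F2=0 F3=2; commitIndex=1
Op 4: append 1 -> log_len=3
Op 5: F3 acks idx 2 -> match: F0=0 F1=1 F2=0 F3=2; commitIndex=1
Op 6: F2 acks idx 3 -> match: F0=0 F1=1 F2=3 F3=2; commitIndex=2
Op 7: F2 acks idx 2 -> match: F0=0 F1=1 F2=3 F3=2; commitIndex=2
Op 8: F2 acks idx 2 -> match: F0=0 F1=1 F2=3 F3=2; commitIndex=2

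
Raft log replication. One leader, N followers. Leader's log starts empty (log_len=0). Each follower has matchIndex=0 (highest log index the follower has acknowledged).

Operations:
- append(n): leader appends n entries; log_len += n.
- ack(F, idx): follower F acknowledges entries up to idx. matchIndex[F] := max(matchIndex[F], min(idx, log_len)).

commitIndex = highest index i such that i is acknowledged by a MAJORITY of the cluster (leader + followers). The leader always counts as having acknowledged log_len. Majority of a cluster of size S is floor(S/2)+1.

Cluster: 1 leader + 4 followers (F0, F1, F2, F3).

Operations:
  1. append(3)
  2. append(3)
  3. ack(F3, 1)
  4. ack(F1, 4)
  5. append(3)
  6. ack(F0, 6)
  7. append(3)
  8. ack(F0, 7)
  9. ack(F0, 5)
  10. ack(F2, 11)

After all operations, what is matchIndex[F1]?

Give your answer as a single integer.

Answer: 4

Derivation:
Op 1: append 3 -> log_len=3
Op 2: append 3 -> log_len=6
Op 3: F3 acks idx 1 -> match: F0=0 F1=0 F2=0 F3=1; commitIndex=0
Op 4: F1 acks idx 4 -> match: F0=0 F1=4 F2=0 F3=1; commitIndex=1
Op 5: append 3 -> log_len=9
Op 6: F0 acks idx 6 -> match: F0=6 F1=4 F2=0 F3=1; commitIndex=4
Op 7: append 3 -> log_len=12
Op 8: F0 acks idx 7 -> match: F0=7 F1=4 F2=0 F3=1; commitIndex=4
Op 9: F0 acks idx 5 -> match: F0=7 F1=4 F2=0 F3=1; commitIndex=4
Op 10: F2 acks idx 11 -> match: F0=7 F1=4 F2=11 F3=1; commitIndex=7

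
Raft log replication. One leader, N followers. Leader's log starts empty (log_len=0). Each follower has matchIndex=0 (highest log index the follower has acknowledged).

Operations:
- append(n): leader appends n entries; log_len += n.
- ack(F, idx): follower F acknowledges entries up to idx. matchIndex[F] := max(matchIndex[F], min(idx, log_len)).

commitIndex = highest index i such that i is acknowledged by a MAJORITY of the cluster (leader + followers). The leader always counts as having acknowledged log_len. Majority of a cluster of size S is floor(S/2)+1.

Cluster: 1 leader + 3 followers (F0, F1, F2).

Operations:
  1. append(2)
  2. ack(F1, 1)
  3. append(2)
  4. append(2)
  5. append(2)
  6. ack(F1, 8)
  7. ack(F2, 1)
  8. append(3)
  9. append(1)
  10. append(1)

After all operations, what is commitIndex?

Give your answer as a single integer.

Op 1: append 2 -> log_len=2
Op 2: F1 acks idx 1 -> match: F0=0 F1=1 F2=0; commitIndex=0
Op 3: append 2 -> log_len=4
Op 4: append 2 -> log_len=6
Op 5: append 2 -> log_len=8
Op 6: F1 acks idx 8 -> match: F0=0 F1=8 F2=0; commitIndex=0
Op 7: F2 acks idx 1 -> match: F0=0 F1=8 F2=1; commitIndex=1
Op 8: append 3 -> log_len=11
Op 9: append 1 -> log_len=12
Op 10: append 1 -> log_len=13

Answer: 1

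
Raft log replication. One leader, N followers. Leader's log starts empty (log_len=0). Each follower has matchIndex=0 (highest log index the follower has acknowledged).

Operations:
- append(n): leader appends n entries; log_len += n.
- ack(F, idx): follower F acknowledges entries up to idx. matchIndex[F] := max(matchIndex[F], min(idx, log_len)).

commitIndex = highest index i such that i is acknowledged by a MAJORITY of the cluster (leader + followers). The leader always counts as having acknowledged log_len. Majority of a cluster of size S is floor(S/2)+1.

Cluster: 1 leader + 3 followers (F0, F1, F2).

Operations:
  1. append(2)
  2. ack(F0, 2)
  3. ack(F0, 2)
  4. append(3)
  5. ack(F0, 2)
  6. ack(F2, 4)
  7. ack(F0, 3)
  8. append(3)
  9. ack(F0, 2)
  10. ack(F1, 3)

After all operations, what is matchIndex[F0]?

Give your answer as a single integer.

Answer: 3

Derivation:
Op 1: append 2 -> log_len=2
Op 2: F0 acks idx 2 -> match: F0=2 F1=0 F2=0; commitIndex=0
Op 3: F0 acks idx 2 -> match: F0=2 F1=0 F2=0; commitIndex=0
Op 4: append 3 -> log_len=5
Op 5: F0 acks idx 2 -> match: F0=2 F1=0 F2=0; commitIndex=0
Op 6: F2 acks idx 4 -> match: F0=2 F1=0 F2=4; commitIndex=2
Op 7: F0 acks idx 3 -> match: F0=3 F1=0 F2=4; commitIndex=3
Op 8: append 3 -> log_len=8
Op 9: F0 acks idx 2 -> match: F0=3 F1=0 F2=4; commitIndex=3
Op 10: F1 acks idx 3 -> match: F0=3 F1=3 F2=4; commitIndex=3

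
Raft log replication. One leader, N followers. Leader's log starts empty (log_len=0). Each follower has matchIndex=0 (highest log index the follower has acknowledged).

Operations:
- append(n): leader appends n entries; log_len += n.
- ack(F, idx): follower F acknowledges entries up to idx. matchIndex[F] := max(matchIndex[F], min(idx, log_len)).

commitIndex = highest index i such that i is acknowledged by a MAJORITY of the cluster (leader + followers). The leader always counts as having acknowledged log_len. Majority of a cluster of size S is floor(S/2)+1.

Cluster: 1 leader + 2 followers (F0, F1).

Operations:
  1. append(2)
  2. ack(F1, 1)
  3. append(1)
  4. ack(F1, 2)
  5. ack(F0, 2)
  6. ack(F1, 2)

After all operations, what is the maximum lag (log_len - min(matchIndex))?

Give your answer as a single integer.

Answer: 1

Derivation:
Op 1: append 2 -> log_len=2
Op 2: F1 acks idx 1 -> match: F0=0 F1=1; commitIndex=1
Op 3: append 1 -> log_len=3
Op 4: F1 acks idx 2 -> match: F0=0 F1=2; commitIndex=2
Op 5: F0 acks idx 2 -> match: F0=2 F1=2; commitIndex=2
Op 6: F1 acks idx 2 -> match: F0=2 F1=2; commitIndex=2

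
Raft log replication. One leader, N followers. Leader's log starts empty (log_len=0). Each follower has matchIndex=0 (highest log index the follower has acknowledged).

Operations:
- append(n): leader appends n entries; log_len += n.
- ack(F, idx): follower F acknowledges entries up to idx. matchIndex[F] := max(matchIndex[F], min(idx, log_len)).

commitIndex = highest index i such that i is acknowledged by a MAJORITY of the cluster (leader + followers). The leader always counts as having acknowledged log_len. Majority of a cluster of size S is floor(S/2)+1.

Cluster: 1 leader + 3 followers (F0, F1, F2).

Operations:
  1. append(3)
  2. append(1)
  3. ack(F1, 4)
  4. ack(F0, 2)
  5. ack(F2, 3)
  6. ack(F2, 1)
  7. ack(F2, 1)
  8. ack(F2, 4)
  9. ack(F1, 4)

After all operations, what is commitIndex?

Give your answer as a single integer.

Op 1: append 3 -> log_len=3
Op 2: append 1 -> log_len=4
Op 3: F1 acks idx 4 -> match: F0=0 F1=4 F2=0; commitIndex=0
Op 4: F0 acks idx 2 -> match: F0=2 F1=4 F2=0; commitIndex=2
Op 5: F2 acks idx 3 -> match: F0=2 F1=4 F2=3; commitIndex=3
Op 6: F2 acks idx 1 -> match: F0=2 F1=4 F2=3; commitIndex=3
Op 7: F2 acks idx 1 -> match: F0=2 F1=4 F2=3; commitIndex=3
Op 8: F2 acks idx 4 -> match: F0=2 F1=4 F2=4; commitIndex=4
Op 9: F1 acks idx 4 -> match: F0=2 F1=4 F2=4; commitIndex=4

Answer: 4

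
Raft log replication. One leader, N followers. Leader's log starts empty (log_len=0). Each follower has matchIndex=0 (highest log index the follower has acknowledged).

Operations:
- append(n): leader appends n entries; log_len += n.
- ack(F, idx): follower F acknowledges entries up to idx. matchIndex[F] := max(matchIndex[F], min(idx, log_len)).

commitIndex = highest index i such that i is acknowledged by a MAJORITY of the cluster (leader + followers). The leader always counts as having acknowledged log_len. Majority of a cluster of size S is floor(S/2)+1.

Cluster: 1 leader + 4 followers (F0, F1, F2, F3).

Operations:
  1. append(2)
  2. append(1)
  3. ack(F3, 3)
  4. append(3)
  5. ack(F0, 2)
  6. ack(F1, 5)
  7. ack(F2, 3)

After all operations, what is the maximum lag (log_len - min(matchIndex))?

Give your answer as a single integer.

Op 1: append 2 -> log_len=2
Op 2: append 1 -> log_len=3
Op 3: F3 acks idx 3 -> match: F0=0 F1=0 F2=0 F3=3; commitIndex=0
Op 4: append 3 -> log_len=6
Op 5: F0 acks idx 2 -> match: F0=2 F1=0 F2=0 F3=3; commitIndex=2
Op 6: F1 acks idx 5 -> match: F0=2 F1=5 F2=0 F3=3; commitIndex=3
Op 7: F2 acks idx 3 -> match: F0=2 F1=5 F2=3 F3=3; commitIndex=3

Answer: 4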